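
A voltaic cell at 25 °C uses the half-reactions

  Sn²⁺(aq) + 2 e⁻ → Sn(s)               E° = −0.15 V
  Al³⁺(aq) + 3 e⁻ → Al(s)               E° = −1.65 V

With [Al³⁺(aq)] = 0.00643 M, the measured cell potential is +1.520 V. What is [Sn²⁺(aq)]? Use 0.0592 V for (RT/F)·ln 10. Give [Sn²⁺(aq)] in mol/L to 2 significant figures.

The Sn²⁺/Sn couple has the larger reduction potential, so it is the cathode: E°cell = −0.15 − (−1.65) = +1.50 V and n = 6.
From the Nernst equation, log Q = n(E° − E)/0.0592 = 6·(+1.50 − (+1.520))/0.0592 = −2.027.
For 3 Sn²⁺(aq) + 2 Al(s) → 3 Sn(s) + 2 Al³⁺(aq), the reaction quotient is Q = [Al³⁺(aq)]^2 / [Sn²⁺(aq)]^3.
Isolating [Sn²⁺(aq)] in Q = 10^{−2.027} yields log [Sn²⁺(aq)] = −0.786, i.e. 0.16 M.

0.16 M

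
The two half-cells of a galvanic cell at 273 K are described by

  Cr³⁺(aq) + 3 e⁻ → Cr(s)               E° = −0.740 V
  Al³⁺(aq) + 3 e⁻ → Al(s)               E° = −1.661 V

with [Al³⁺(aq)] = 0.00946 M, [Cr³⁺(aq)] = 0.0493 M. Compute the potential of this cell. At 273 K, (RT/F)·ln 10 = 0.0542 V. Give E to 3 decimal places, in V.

Cr³⁺/Cr is reduced (cathode, E° = −0.740 V) and Al³⁺/Al is oxidized (anode).
E°cell = −0.740 − (−1.661) = +0.921 V, with n = 3 electrons transferred.
Balancing gives Cr³⁺(aq) + Al(s) → Cr(s) + Al³⁺(aq); hence Q = [Al³⁺(aq)] / [Cr³⁺(aq)] = 0.192 (log Q = −0.717).
Applying E = E° − (RT ln10/nF)·log Q gives +0.921 − (0.0542/3)(−0.717) = +0.934 V.

+0.934 V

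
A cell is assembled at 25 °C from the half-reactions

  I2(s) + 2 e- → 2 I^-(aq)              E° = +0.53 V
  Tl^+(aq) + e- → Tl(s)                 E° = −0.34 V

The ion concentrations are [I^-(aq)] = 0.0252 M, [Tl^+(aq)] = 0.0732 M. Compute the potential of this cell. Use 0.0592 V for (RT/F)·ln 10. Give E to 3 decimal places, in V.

Since E°(I₂/I⁻) > E°(Tl⁺/Tl), I₂/I⁻ serves as the cathode.
E°cell = +0.53 − (−0.34) = +0.87 V, with n = 2 electrons transferred.
Balancing gives I2(s) + 2 Tl(s) → 2 I^-(aq) + 2 Tl^+(aq); hence Q = [I^-(aq)]^2·[Tl^+(aq)]^2 = 3.4×10^−6 (log Q = −5.468).
By the Nernst equation, E = +0.87 − (0.0592/2)·(−5.468) = +1.032 V.

+1.032 V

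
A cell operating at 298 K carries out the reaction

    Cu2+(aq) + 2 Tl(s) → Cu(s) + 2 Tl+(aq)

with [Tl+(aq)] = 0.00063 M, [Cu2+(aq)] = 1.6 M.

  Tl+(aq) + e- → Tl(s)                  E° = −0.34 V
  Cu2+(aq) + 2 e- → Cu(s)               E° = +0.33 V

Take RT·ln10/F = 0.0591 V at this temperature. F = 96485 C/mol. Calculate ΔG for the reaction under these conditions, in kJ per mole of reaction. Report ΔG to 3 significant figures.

E°cell = +0.33 − (−0.34) = +0.67 V; the balanced reaction transfers n = 2 electrons.
Q = [Tl+(aq)]^2 / [Cu2+(aq)] = 2.48×10^−7, so log Q = −6.605 and E = +0.67 − (0.0591/2)(−6.605) = +0.8652 V.
Finally ΔG = −nFE = −(2)(96485 C/mol)(+0.8652 V) = −167 kJ/mol.

−167 kJ/mol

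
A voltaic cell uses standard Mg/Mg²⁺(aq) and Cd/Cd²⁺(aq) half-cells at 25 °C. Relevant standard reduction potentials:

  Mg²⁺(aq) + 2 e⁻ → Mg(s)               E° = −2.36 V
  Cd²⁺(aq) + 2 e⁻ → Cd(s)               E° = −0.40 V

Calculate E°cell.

Of the two couples in this cell, the one with the more positive reduction potential is reduced at the cathode: here that is Cd²⁺/Cd (−0.40 V); Mg²⁺/Mg (−2.36 V) is the anode.
E°cell = E°(cathode) − E°(anode) = −0.40 − (−2.36) = +1.96 V.

+1.96 V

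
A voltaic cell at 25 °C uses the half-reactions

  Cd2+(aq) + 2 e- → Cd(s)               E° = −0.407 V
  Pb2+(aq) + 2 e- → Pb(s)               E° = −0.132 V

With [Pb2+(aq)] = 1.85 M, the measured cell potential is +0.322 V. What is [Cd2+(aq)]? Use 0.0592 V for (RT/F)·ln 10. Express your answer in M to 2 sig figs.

The Pb²⁺/Pb couple has the larger reduction potential, so it is the cathode: E°cell = −0.132 − (−0.407) = +0.275 V and n = 2.
From the Nernst equation, log Q = n(E° − E)/0.0592 = 2·(+0.275 − (+0.322))/0.0592 = −1.588.
For Pb2+(aq) + Cd(s) → Pb(s) + Cd2+(aq), the reaction quotient is Q = [Cd2+(aq)] / [Pb2+(aq)].
Isolating [Cd2+(aq)] in Q = 10^{−1.588} yields log [Cd2+(aq)] = −1.321, i.e. 0.048 M.

0.048 M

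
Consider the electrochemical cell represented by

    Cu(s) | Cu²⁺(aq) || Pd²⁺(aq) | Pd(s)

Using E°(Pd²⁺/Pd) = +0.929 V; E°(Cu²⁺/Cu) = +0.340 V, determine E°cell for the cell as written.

By convention the left-hand electrode in cell notation is the anode (oxidation) and the right-hand electrode is the cathode (reduction).
E°cell = E°(right) − E°(left) = +0.929 − (+0.340) = +0.589 V.

+0.589 V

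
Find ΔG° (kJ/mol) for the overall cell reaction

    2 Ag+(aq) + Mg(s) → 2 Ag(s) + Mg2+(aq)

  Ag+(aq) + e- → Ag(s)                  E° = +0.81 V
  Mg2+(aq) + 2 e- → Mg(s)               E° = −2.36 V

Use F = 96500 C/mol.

−612 kJ/mol

In the reaction as written Ag+(aq) is reduced, so the Ag⁺/Ag couple is the cathode and Mg²⁺/Mg is the anode.
E°cell = +0.81 − (−2.36) = +3.17 V; balancing electrons gives n = 2.
ΔG° = −nFE°cell = −(2)(96500)(+3.17) J/mol = −612 kJ/mol.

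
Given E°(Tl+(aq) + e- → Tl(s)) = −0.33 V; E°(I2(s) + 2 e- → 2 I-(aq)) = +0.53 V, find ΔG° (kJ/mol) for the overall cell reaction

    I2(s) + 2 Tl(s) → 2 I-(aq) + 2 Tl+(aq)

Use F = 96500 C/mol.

In the reaction as written I2(s) is reduced, so the I₂/I⁻ couple is the cathode and Tl⁺/Tl is the anode.
E°cell = +0.53 − (−0.33) = +0.86 V; balancing electrons gives n = 2.
ΔG° = −nFE°cell = −(2)(96500)(+0.86) J/mol = −166 kJ/mol.

−166 kJ/mol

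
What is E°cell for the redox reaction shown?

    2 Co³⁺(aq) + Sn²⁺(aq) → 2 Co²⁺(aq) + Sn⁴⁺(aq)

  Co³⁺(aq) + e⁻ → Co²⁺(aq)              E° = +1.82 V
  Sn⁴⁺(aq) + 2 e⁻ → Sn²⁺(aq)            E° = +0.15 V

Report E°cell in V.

+1.67 V

In the reaction as written, Co³⁺(aq) is reduced (cathode) and Sn⁴⁺(aq) is produced by oxidation at the anode.
E°cell = E°(cathode) − E°(anode) = +1.82 − (+0.15) = +1.67 V.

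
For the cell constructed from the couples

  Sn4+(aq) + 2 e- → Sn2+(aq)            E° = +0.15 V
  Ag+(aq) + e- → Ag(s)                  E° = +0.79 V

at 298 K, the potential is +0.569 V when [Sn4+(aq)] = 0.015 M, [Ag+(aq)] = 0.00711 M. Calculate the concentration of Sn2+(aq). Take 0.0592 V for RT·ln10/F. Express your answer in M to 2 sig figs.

With Ag⁺/Ag at the cathode and Sn⁴⁺/Sn²⁺ at the anode, E°cell = +0.79 − (+0.15) = +0.64 V (n = 2).
Rearranging E = E° − (0.0592/n)·log Q gives log Q = 2(+0.64 − (+0.569))/0.0592 = 2.399.
Balancing electrons gives 2 Ag+(aq) + Sn2+(aq) → 2 Ag(s) + Sn4+(aq); thus Q = [Sn4+(aq)] / ([Ag+(aq)]^2·[Sn2+(aq)]).
Solving for the unknown gives log [Sn2+(aq)] = 0.073, so [Sn2+(aq)] ≈ 1.2 M.

1.2 M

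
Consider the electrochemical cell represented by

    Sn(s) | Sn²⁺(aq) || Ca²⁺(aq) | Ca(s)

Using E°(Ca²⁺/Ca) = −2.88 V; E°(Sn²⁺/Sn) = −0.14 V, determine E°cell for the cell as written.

By convention the left-hand electrode in cell notation is the anode (oxidation) and the right-hand electrode is the cathode (reduction).
E°cell = E°(right) − E°(left) = −2.88 − (−0.14) = −2.74 V.
The negative sign shows that, as written, the cell would require an external voltage to drive the reaction.

−2.74 V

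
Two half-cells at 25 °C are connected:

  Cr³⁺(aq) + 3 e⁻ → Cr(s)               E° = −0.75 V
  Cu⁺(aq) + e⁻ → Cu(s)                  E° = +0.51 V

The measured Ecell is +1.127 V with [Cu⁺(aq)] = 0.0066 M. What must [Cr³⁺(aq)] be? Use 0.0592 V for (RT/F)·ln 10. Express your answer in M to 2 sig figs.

The Cu⁺/Cu couple has the larger reduction potential, so it is the cathode: E°cell = +0.51 − (−0.75) = +1.26 V and n = 3.
Rearranging E = E° − (0.0592/n)·log Q gives log Q = 3(+1.26 − (+1.127))/0.0592 = 6.740.
The balanced reaction is 3 Cu⁺(aq) + Cr(s) → 3 Cu(s) + Cr³⁺(aq), so Q = [Cr³⁺(aq)] / [Cu⁺(aq)]^3.
Substituting the known concentrations and solving, log [Cr³⁺(aq)] = 0.199 and [Cr³⁺(aq)] = 1.6 M.

1.6 M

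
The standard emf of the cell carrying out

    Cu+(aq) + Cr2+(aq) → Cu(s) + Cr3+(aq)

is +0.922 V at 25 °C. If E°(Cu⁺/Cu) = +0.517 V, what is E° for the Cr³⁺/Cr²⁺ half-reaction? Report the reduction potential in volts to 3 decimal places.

In the reaction as written the Cu⁺/Cu couple is reduced (cathode) and Cr³⁺/Cr²⁺ is oxidized (anode), so E°cell = E°(Cu⁺/Cu) − E°(Cr³⁺/Cr²⁺).
E°(Cr³⁺/Cr²⁺) = E°(cathode) − E°cell = +0.517 − (+0.922) = −0.405 V.

−0.405 V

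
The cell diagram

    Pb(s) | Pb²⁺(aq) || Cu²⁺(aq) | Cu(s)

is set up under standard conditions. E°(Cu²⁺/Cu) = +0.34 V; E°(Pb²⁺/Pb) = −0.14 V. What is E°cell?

+0.48 V

By convention the left-hand electrode in cell notation is the anode (oxidation) and the right-hand electrode is the cathode (reduction).
E°cell = E°(right) − E°(left) = +0.34 − (−0.14) = +0.48 V.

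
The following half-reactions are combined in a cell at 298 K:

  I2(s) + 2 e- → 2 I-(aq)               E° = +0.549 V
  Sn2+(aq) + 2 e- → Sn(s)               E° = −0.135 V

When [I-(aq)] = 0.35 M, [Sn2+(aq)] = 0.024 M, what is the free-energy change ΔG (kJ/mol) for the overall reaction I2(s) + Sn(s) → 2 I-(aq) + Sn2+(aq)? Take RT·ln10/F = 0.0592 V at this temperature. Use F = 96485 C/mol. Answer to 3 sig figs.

With I₂/I⁻ reduced at the cathode, E°cell = +0.549 − (−0.135) = +0.684 V and n = 2.
Here Q = [I-(aq)]^2·[Sn2+(aq)] = 0.00294 (log Q = −2.532), giving E = +0.684 − (0.0592/2)·(−2.532) = +0.7589 V.
Finally ΔG = −nFE = −(2)(96485 C/mol)(+0.7589 V) = −146 kJ/mol.

−146 kJ/mol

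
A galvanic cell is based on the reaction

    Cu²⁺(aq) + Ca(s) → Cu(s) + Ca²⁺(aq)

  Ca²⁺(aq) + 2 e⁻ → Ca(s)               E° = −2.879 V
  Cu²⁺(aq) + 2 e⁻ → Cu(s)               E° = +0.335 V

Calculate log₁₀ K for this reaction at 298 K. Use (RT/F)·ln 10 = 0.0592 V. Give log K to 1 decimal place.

log K = 108.6

The Cu²⁺/Cu couple is reduced (cathode); E°cell = +0.335 − (−2.879) = +3.214 V with n = 2.
At equilibrium E = 0, so log K = nE°cell / 0.0592 = (2)(+3.214) / 0.0592 = 108.6.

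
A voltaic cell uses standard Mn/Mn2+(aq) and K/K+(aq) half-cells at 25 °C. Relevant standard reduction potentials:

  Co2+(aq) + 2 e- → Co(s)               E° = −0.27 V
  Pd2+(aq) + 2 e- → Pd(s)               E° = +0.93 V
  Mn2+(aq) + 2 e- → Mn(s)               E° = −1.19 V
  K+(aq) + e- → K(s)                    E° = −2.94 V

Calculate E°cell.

The Mn²⁺/Mn couple has the higher E°, so Mn ion is reduced (cathode) and K is oxidized (anode).
E°cell = E°(cathode) − E°(anode) = −1.19 − (−2.94) = +1.75 V.

+1.75 V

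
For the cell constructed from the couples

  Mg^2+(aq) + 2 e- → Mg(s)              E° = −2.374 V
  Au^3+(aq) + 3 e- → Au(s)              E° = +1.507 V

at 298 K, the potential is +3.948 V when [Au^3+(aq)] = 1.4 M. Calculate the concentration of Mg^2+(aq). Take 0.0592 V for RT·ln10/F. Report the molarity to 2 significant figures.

Au³⁺/Au is the cathode (higher E°); E°cell = +1.507 − (−2.374) = +3.881 V with n = 6.
From the Nernst equation, log Q = n(E° − E)/0.0592 = 6·(+3.881 − (+3.948))/0.0592 = −6.791.
The balanced reaction is 2 Au^3+(aq) + 3 Mg(s) → 2 Au(s) + 3 Mg^2+(aq), so Q = [Mg^2+(aq)]^3 / [Au^3+(aq)]^2.
Substituting the known concentrations and solving, log [Mg^2+(aq)] = −2.166 and [Mg^2+(aq)] = 0.0068 M.

0.0068 M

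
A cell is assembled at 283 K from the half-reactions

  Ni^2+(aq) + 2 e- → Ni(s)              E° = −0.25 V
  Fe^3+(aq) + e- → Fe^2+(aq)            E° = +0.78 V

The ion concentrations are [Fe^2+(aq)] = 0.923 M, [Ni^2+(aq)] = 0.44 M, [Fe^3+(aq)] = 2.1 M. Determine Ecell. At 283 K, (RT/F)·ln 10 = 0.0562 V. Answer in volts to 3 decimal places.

+1.060 V

The Fe³⁺/Fe²⁺ couple has the more positive E°, so it is the cathode; Ni²⁺/Ni is the anode.
The standard potential is +0.78 − (−0.25) = +1.03 V and the balanced reaction transfers n = 2 electrons.
The balanced reaction is 2 Fe^3+(aq) + Ni(s) → 2 Fe^2+(aq) + Ni^2+(aq), so Q = ([Fe^2+(aq)]^2·[Ni^2+(aq)]) / [Fe^3+(aq)]^2 = 0.085 and log Q = −1.071.
Applying E = E° − (RT ln10/nF)·log Q gives +1.03 − (0.0562/2)(−1.071) = +1.060 V.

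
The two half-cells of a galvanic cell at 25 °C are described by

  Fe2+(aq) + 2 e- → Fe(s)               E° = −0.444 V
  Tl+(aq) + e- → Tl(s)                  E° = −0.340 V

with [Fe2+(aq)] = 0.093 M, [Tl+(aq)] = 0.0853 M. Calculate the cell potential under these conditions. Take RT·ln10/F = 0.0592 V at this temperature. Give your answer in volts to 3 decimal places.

Tl⁺/Tl is reduced (cathode, E° = −0.340 V) and Fe²⁺/Fe is oxidized (anode).
The standard potential is −0.340 − (−0.444) = +0.104 V and the balanced reaction transfers n = 2 electrons.
The balanced reaction is 2 Tl+(aq) + Fe(s) → 2 Tl(s) + Fe2+(aq), so Q = [Fe2+(aq)] / [Tl+(aq)]^2 = 12.8 and log Q = 1.107.
E = E° − (0.0592/n)·log Q = +0.104 − (0.0592/2)(1.107) = +0.071 V.

+0.071 V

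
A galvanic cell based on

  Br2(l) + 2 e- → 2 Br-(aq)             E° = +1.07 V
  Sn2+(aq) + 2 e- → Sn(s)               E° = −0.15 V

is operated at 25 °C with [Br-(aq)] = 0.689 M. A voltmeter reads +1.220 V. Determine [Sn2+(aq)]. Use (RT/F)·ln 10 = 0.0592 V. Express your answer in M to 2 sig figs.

2.1 M

With Br₂/Br⁻ at the cathode and Sn²⁺/Sn at the anode, E°cell = +1.07 − (−0.15) = +1.22 V (n = 2).
Rearranging E = E° − (0.0592/n)·log Q gives log Q = 2(+1.22 − (+1.220))/0.0592 = 0.000.
The balanced reaction is Br2(l) + Sn(s) → 2 Br-(aq) + Sn2+(aq), so Q = [Br-(aq)]^2·[Sn2+(aq)].
Substituting the known concentrations and solving, log [Sn2+(aq)] = 0.324 and [Sn2+(aq)] = 2.1 M.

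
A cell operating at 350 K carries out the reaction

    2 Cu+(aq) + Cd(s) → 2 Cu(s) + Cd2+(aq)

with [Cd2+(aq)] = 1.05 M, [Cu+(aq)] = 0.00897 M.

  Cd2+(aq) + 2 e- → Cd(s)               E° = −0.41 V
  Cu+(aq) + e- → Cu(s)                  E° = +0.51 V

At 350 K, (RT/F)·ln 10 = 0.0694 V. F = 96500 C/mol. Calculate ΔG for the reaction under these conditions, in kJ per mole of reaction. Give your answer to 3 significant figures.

−150 kJ/mol

With Cu⁺/Cu reduced at the cathode, E°cell = +0.51 − (−0.41) = +0.92 V and n = 2.
Here Q = [Cd2+(aq)] / [Cu+(aq)]^2 = 1.3×10^4 (log Q = 4.116), giving E = +0.92 − (0.0694/2)·(4.116) = +0.7772 V.
Then ΔG = −nFE = −2 × 96500 × +0.7772 J/mol = −150 kJ/mol.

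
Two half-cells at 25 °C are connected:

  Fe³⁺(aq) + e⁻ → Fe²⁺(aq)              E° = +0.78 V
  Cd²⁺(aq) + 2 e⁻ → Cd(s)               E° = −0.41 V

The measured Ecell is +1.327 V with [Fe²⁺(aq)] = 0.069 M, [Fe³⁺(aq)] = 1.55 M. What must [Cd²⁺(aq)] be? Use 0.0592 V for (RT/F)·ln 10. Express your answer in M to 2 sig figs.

0.012 M

The Fe³⁺/Fe²⁺ couple has the larger reduction potential, so it is the cathode: E°cell = +0.78 − (−0.41) = +1.19 V and n = 2.
From the Nernst equation, log Q = n(E° − E)/0.0592 = 2·(+1.19 − (+1.327))/0.0592 = −4.628.
For 2 Fe³⁺(aq) + Cd(s) → 2 Fe²⁺(aq) + Cd²⁺(aq), the reaction quotient is Q = ([Fe²⁺(aq)]^2·[Cd²⁺(aq)]) / [Fe³⁺(aq)]^2.
Isolating [Cd²⁺(aq)] in Q = 10^{−4.628} yields log [Cd²⁺(aq)] = −1.925, i.e. 0.012 M.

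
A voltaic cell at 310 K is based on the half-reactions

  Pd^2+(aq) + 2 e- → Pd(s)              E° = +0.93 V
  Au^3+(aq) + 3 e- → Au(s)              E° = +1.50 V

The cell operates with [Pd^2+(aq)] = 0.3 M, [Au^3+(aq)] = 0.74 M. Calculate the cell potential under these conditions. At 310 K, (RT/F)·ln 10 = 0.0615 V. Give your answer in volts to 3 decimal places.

+0.583 V

Since E°(Au³⁺/Au) > E°(Pd²⁺/Pd), Au³⁺/Au serves as the cathode.
E°cell = +1.50 − (+0.93) = +0.57 V, with n = 6 electrons transferred.
Balancing gives 2 Au^3+(aq) + 3 Pd(s) → 2 Au(s) + 3 Pd^2+(aq); hence Q = [Pd^2+(aq)]^3 / [Au^3+(aq)]^2 = 0.0493 (log Q = −1.307).
Applying E = E° − (RT ln10/nF)·log Q gives +0.57 − (0.0615/6)(−1.307) = +0.583 V.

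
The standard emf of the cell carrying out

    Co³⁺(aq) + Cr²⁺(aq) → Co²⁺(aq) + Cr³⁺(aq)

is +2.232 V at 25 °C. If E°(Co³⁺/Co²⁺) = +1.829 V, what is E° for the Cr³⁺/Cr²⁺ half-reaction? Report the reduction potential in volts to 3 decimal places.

In the reaction as written the Co³⁺/Co²⁺ couple is reduced (cathode) and Cr³⁺/Cr²⁺ is oxidized (anode), so E°cell = E°(Co³⁺/Co²⁺) − E°(Cr³⁺/Cr²⁺).
E°(Cr³⁺/Cr²⁺) = E°(cathode) − E°cell = +1.829 − (+2.232) = −0.403 V.

−0.403 V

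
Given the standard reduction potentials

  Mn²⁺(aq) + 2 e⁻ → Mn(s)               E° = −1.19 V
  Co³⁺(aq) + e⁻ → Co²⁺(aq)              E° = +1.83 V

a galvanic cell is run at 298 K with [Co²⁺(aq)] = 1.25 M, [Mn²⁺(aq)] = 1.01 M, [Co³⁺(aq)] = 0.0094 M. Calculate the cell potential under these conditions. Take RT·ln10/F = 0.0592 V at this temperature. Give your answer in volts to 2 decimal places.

+2.89 V

Since E°(Co³⁺/Co²⁺) > E°(Mn²⁺/Mn), Co³⁺/Co²⁺ serves as the cathode.
E°cell = E°cat − E°an = +1.83 − (−1.19) = +3.02 V; n = 2.
The balanced reaction is 2 Co³⁺(aq) + Mn(s) → 2 Co²⁺(aq) + Mn²⁺(aq), so Q = ([Co²⁺(aq)]^2·[Mn²⁺(aq)]) / [Co³⁺(aq)]^2 = 1.79×10^4 and log Q = 4.252.
By the Nernst equation, E = +3.02 − (0.0592/2)·(4.252) = +2.89 V.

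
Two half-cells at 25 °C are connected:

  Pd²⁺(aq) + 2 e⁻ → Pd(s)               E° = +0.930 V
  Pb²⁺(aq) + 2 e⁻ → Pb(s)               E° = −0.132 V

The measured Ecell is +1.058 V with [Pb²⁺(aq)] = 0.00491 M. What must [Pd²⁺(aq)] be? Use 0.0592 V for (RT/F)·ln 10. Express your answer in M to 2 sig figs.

0.0036 M

The Pd²⁺/Pd couple has the larger reduction potential, so it is the cathode: E°cell = +0.930 − (−0.132) = +1.062 V and n = 2.
Rearranging E = E° − (0.0592/n)·log Q gives log Q = 2(+1.062 − (+1.058))/0.0592 = 0.135.
For Pd²⁺(aq) + Pb(s) → Pd(s) + Pb²⁺(aq), the reaction quotient is Q = [Pb²⁺(aq)] / [Pd²⁺(aq)].
Substituting the known concentrations and solving, log [Pd²⁺(aq)] = −2.444 and [Pd²⁺(aq)] = 0.0036 M.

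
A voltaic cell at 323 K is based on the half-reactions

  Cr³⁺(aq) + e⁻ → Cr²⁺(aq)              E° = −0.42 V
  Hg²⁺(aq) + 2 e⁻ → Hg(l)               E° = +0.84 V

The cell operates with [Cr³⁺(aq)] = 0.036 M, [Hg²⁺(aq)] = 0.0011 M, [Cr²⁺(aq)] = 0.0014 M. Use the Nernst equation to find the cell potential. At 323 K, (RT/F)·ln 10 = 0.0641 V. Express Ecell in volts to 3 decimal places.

+1.075 V

Hg²⁺/Hg is reduced (cathode, E° = +0.84 V) and Cr³⁺/Cr²⁺ is oxidized (anode).
E°cell = E°cat − E°an = +0.84 − (−0.42) = +1.26 V; n = 2.
The balanced reaction is Hg²⁺(aq) + 2 Cr²⁺(aq) → Hg(l) + 2 Cr³⁺(aq), so Q = [Cr³⁺(aq)]^2 / ([Hg²⁺(aq)]·[Cr²⁺(aq)]^2) = 6.01×10^5 and log Q = 5.779.
By the Nernst equation, E = +1.26 − (0.0641/2)·(5.779) = +1.075 V.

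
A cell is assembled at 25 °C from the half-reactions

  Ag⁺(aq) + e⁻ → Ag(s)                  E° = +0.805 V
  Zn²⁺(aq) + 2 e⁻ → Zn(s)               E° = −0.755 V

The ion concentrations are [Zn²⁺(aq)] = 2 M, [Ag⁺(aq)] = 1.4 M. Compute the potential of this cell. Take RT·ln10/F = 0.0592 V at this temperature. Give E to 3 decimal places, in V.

+1.560 V

The Ag⁺/Ag couple has the more positive E°, so it is the cathode; Zn²⁺/Zn is the anode.
E°cell = +0.805 − (−0.755) = +1.560 V, with n = 2 electrons transferred.
For the overall reaction 2 Ag⁺(aq) + Zn(s) → 2 Ag(s) + Zn²⁺(aq), Q = [Zn²⁺(aq)] / [Ag⁺(aq)]^2 = 1.02, giving log Q = 0.009.
Applying E = E° − (RT ln10/nF)·log Q gives +1.560 − (0.0592/2)(0.009) = +1.560 V.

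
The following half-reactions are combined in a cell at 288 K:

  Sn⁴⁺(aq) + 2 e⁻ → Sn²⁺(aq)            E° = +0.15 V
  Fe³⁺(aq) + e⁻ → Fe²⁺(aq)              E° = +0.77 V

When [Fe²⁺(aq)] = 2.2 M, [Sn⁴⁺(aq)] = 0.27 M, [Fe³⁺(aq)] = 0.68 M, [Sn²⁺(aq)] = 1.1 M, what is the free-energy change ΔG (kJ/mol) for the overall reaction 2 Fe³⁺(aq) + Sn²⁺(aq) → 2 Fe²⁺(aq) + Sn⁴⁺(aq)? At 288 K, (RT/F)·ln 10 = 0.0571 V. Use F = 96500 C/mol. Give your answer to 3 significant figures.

E°cell = +0.77 − (+0.15) = +0.62 V; the balanced reaction transfers n = 2 electrons.
Q = ([Fe²⁺(aq)]^2·[Sn⁴⁺(aq)]) / ([Fe³⁺(aq)]^2·[Sn²⁺(aq)]) = 2.57, so log Q = 0.410 and E = +0.62 − (0.0571/2)(0.410) = +0.6083 V.
Finally ΔG = −nFE = −(2)(96500 C/mol)(+0.6083 V) = −117 kJ/mol.

−117 kJ/mol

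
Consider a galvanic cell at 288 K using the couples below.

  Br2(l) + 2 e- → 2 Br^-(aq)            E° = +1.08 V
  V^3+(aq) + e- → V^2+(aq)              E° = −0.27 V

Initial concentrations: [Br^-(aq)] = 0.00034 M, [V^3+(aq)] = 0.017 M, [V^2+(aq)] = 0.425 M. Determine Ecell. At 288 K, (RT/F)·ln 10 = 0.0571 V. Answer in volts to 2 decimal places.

The Br₂/Br⁻ couple has the more positive E°, so it is the cathode; V³⁺/V²⁺ is the anode.
The standard potential is +1.08 − (−0.27) = +1.35 V and the balanced reaction transfers n = 2 electrons.
The balanced reaction is Br2(l) + 2 V^2+(aq) → 2 Br^-(aq) + 2 V^3+(aq), so Q = ([Br^-(aq)]^2·[V^3+(aq)]^2) / [V^2+(aq)]^2 = 1.85×10^−10 and log Q = −9.733.
E = E° − (0.0571/n)·log Q = +1.35 − (0.0571/2)(−9.733) = +1.63 V.

+1.63 V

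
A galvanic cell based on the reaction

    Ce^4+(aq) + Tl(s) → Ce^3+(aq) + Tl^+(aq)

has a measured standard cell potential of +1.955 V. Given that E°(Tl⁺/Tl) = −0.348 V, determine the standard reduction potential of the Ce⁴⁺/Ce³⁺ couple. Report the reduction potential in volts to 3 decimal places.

In the reaction as written the Ce⁴⁺/Ce³⁺ couple is reduced (cathode) and Tl⁺/Tl is oxidized (anode), so E°cell = E°(Ce⁴⁺/Ce³⁺) − E°(Tl⁺/Tl).
E°(Ce⁴⁺/Ce³⁺) = E°cell + E°(anode) = +1.955 + (−0.348) = +1.607 V.

+1.607 V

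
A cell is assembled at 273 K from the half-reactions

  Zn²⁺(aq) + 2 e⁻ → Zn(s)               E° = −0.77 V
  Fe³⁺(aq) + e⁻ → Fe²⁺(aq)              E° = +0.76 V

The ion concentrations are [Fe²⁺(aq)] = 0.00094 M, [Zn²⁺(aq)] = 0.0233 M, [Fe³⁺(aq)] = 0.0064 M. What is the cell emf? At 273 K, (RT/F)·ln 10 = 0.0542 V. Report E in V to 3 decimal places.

Since E°(Fe³⁺/Fe²⁺) > E°(Zn²⁺/Zn), Fe³⁺/Fe²⁺ serves as the cathode.
The standard potential is +0.76 − (−0.77) = +1.53 V and the balanced reaction transfers n = 2 electrons.
For the overall reaction 2 Fe³⁺(aq) + Zn(s) → 2 Fe²⁺(aq) + Zn²⁺(aq), Q = ([Fe²⁺(aq)]^2·[Zn²⁺(aq)]) / [Fe³⁺(aq)]^2 = 0.000503, giving log Q = −3.299.
E = E° − (0.0542/n)·log Q = +1.53 − (0.0542/2)(−3.299) = +1.619 V.

+1.619 V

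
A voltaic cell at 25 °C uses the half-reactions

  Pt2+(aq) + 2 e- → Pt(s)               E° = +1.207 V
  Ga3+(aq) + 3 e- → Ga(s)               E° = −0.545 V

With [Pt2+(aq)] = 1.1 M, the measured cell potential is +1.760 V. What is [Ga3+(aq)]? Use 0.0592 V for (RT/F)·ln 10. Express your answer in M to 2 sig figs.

0.45 M

Pt²⁺/Pt is the cathode (higher E°); E°cell = +1.207 − (−0.545) = +1.752 V with n = 6.
Since E = E° − (0.0592/n)·log Q, log Q = n(E° − E)/0.0592 = −0.811.
For 3 Pt2+(aq) + 2 Ga(s) → 3 Pt(s) + 2 Ga3+(aq), the reaction quotient is Q = [Ga3+(aq)]^2 / [Pt2+(aq)]^3.
Isolating [Ga3+(aq)] in Q = 10^{−0.811} yields log [Ga3+(aq)] = −0.343, i.e. 0.45 M.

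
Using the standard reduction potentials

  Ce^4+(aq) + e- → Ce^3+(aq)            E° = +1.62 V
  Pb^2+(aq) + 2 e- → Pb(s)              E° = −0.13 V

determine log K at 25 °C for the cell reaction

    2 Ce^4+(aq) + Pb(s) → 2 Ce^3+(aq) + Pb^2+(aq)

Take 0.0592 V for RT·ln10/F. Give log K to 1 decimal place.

The Ce⁴⁺/Ce³⁺ couple is reduced (cathode); E°cell = +1.62 − (−0.13) = +1.75 V with n = 2.
At equilibrium E = 0, so log K = nE°cell / 0.0592 = (2)(+1.75) / 0.0592 = 59.1.

log K = 59.1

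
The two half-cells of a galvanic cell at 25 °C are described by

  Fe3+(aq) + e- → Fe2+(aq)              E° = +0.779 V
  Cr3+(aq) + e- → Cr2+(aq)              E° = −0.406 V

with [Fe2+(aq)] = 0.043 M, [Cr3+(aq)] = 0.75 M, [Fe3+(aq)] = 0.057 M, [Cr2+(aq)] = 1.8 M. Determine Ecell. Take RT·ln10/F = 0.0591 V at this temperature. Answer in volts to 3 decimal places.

+1.215 V

Fe³⁺/Fe²⁺ is reduced (cathode, E° = +0.779 V) and Cr³⁺/Cr²⁺ is oxidized (anode).
E°cell = E°cat − E°an = +0.779 − (−0.406) = +1.185 V; n = 1.
The balanced reaction is Fe3+(aq) + Cr2+(aq) → Fe2+(aq) + Cr3+(aq), so Q = ([Fe2+(aq)]·[Cr3+(aq)]) / ([Fe3+(aq)]·[Cr2+(aq)]) = 0.314 and log Q = −0.503.
Applying E = E° − (RT ln10/nF)·log Q gives +1.185 − (0.0591/1)(−0.503) = +1.215 V.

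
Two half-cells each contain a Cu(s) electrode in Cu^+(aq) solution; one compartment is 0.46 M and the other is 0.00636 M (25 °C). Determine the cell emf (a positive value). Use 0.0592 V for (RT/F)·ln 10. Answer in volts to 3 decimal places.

For a concentration cell E°cell = 0, since both electrodes use the same couple.
The compartment with the higher Cu^+(aq) concentration (0.46 M) acts as the cathode; ions are reduced there and produced at the dilute (0.00636 M) anode.
With n = 1, Ecell = −(0.0592/1)·log([dilute]/[conc]) = −(0.0592/1)·log(0.00636/0.46) = +0.110 V.

0.110 V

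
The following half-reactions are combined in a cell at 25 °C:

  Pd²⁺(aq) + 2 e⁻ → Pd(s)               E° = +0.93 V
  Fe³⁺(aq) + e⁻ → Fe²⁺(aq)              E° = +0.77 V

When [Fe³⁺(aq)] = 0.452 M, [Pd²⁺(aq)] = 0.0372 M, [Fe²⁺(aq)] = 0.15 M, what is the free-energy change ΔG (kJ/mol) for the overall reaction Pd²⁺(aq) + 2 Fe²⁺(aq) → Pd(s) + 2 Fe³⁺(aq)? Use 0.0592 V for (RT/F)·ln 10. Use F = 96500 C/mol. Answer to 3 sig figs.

−17.2 kJ/mol

E°cell = +0.93 − (+0.77) = +0.16 V; the balanced reaction transfers n = 2 electrons.
Q = [Fe³⁺(aq)]^2 / ([Pd²⁺(aq)]·[Fe²⁺(aq)]^2) = 244, so log Q = 2.388 and E = +0.16 − (0.0592/2)(2.388) = +0.0893 V.
Finally ΔG = −nFE = −(2)(96500 C/mol)(+0.0893 V) = −17.2 kJ/mol.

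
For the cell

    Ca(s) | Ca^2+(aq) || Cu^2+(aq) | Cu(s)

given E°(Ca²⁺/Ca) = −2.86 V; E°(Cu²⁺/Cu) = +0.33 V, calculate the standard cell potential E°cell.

+3.19 V

By convention the left-hand electrode in cell notation is the anode (oxidation) and the right-hand electrode is the cathode (reduction).
E°cell = E°(right) − E°(left) = +0.33 − (−2.86) = +3.19 V.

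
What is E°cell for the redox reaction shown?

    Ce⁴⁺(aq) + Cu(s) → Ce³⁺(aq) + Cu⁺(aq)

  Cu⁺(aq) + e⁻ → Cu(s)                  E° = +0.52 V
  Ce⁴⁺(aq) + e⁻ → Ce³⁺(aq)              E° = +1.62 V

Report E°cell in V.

+1.10 V

Ce⁴⁺(aq) gains electrons, so the Ce⁴⁺/Ce³⁺ couple is the cathode; the Cu⁺/Cu couple is the anode.
E°cell = E°(cathode) − E°(anode) = +1.62 − (+0.52) = +1.10 V.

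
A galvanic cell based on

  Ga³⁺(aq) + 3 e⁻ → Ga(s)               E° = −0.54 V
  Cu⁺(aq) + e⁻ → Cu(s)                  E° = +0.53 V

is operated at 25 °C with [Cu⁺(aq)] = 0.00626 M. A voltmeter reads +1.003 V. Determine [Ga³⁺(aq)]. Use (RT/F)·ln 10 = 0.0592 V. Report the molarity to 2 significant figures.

0.00061 M

With Cu⁺/Cu at the cathode and Ga³⁺/Ga at the anode, E°cell = +0.53 − (−0.54) = +1.07 V (n = 3).
Rearranging E = E° − (0.0592/n)·log Q gives log Q = 3(+1.07 − (+1.003))/0.0592 = 3.395.
The balanced reaction is 3 Cu⁺(aq) + Ga(s) → 3 Cu(s) + Ga³⁺(aq), so Q = [Ga³⁺(aq)] / [Cu⁺(aq)]^3.
Substituting the known concentrations and solving, log [Ga³⁺(aq)] = −3.215 and [Ga³⁺(aq)] = 0.00061 M.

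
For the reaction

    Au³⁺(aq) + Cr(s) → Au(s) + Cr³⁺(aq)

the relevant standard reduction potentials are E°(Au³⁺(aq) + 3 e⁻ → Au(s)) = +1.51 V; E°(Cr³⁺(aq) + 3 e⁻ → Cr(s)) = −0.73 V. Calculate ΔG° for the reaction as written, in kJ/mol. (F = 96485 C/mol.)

−648 kJ/mol

In the reaction as written Au³⁺(aq) is reduced, so the Au³⁺/Au couple is the cathode and Cr³⁺/Cr is the anode.
E°cell = +1.51 − (−0.73) = +2.24 V; balancing electrons gives n = 3.
ΔG° = −nFE°cell = −(3)(96485)(+2.24) J/mol = −648 kJ/mol.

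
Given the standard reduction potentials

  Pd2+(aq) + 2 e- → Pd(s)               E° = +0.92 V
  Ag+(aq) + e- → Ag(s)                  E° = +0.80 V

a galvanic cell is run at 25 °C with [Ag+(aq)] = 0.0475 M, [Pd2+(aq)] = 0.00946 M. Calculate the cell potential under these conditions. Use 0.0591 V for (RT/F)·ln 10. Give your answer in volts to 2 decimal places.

+0.14 V

The Pd²⁺/Pd couple has the more positive E°, so it is the cathode; Ag⁺/Ag is the anode.
E°cell = +0.92 − (+0.80) = +0.12 V, with n = 2 electrons transferred.
For the overall reaction Pd2+(aq) + 2 Ag(s) → Pd(s) + 2 Ag+(aq), Q = [Ag+(aq)]^2 / [Pd2+(aq)] = 0.239, giving log Q = −0.623.
By the Nernst equation, E = +0.12 − (0.0591/2)·(−0.623) = +0.14 V.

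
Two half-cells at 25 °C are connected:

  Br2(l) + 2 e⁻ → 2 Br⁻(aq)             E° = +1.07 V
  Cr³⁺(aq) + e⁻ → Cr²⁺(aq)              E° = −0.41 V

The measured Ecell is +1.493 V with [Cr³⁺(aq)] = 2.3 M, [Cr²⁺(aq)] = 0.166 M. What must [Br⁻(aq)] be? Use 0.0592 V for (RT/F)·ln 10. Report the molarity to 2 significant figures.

The Br₂/Br⁻ couple has the larger reduction potential, so it is the cathode: E°cell = +1.07 − (−0.41) = +1.48 V and n = 2.
Rearranging E = E° − (0.0592/n)·log Q gives log Q = 2(+1.48 − (+1.493))/0.0592 = −0.439.
Balancing electrons gives Br2(l) + 2 Cr²⁺(aq) → 2 Br⁻(aq) + 2 Cr³⁺(aq); thus Q = ([Br⁻(aq)]^2·[Cr³⁺(aq)]^2) / [Cr²⁺(aq)]^2.
Isolating [Br⁻(aq)] in Q = 10^{−0.439} yields log [Br⁻(aq)] = −1.361, i.e. 0.044 M.

0.044 M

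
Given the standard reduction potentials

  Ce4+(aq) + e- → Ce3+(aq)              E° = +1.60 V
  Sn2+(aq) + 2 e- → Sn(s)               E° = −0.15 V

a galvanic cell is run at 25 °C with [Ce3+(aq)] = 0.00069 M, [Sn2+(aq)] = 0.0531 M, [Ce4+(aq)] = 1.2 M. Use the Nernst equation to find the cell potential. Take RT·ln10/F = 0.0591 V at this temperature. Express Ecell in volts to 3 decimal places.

The Ce⁴⁺/Ce³⁺ couple has the more positive E°, so it is the cathode; Sn²⁺/Sn is the anode.
E°cell = +1.60 − (−0.15) = +1.75 V, with n = 2 electrons transferred.
The balanced reaction is 2 Ce4+(aq) + Sn(s) → 2 Ce3+(aq) + Sn2+(aq), so Q = ([Ce3+(aq)]^2·[Sn2+(aq)]) / [Ce4+(aq)]^2 = 1.76×10^−8 and log Q = −7.756.
E = E° − (0.0591/n)·log Q = +1.75 − (0.0591/2)(−7.756) = +1.979 V.

+1.979 V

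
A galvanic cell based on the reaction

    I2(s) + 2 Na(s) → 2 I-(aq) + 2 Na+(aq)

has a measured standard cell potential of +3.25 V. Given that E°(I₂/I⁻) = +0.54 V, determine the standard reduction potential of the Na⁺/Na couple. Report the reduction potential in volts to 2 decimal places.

In the reaction as written the I₂/I⁻ couple is reduced (cathode) and Na⁺/Na is oxidized (anode), so E°cell = E°(I₂/I⁻) − E°(Na⁺/Na).
E°(Na⁺/Na) = E°(cathode) − E°cell = +0.54 − (+3.25) = −2.71 V.

−2.71 V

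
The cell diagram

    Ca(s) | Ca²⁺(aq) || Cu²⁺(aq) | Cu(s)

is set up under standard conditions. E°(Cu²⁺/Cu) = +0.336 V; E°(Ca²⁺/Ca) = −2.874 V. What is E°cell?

By convention the left-hand electrode in cell notation is the anode (oxidation) and the right-hand electrode is the cathode (reduction).
E°cell = E°(right) − E°(left) = +0.336 − (−2.874) = +3.210 V.

+3.210 V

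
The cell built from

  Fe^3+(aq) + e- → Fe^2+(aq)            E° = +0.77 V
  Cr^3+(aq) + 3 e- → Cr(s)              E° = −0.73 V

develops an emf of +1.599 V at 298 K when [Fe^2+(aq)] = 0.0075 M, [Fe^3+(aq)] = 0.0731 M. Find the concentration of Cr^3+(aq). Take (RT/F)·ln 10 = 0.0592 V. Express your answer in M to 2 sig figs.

Fe³⁺/Fe²⁺ is the cathode (higher E°); E°cell = +0.77 − (−0.73) = +1.50 V with n = 3.
From the Nernst equation, log Q = n(E° − E)/0.0592 = 3·(+1.50 − (+1.599))/0.0592 = −5.017.
For 3 Fe^3+(aq) + Cr(s) → 3 Fe^2+(aq) + Cr^3+(aq), the reaction quotient is Q = ([Fe^2+(aq)]^3·[Cr^3+(aq)]) / [Fe^3+(aq)]^3.
Substituting the known concentrations and solving, log [Cr^3+(aq)] = −2.050 and [Cr^3+(aq)] = 0.0089 M.

0.0089 M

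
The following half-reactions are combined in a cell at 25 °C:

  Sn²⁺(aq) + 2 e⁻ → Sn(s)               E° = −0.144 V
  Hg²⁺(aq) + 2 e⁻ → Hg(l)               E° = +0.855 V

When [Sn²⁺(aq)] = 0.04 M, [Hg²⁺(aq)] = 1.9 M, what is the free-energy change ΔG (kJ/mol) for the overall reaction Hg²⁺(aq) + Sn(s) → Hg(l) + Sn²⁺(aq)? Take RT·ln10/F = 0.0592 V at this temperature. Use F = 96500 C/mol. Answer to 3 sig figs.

The standard cell potential is +0.855 − (−0.144) = +0.999 V, with n = 2 electrons in the balanced equation.
The reaction quotient is [Sn²⁺(aq)] / [Hg²⁺(aq)] = 0.0211; by Nernst, E = +0.999 − (0.0592/2)(−1.677) = +1.0486 V.
Finally ΔG = −nFE = −(2)(96500 C/mol)(+1.0486 V) = −202 kJ/mol.

−202 kJ/mol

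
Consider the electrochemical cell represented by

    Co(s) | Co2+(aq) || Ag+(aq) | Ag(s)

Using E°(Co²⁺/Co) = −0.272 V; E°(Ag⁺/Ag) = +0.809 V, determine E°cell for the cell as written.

By convention the left-hand electrode in cell notation is the anode (oxidation) and the right-hand electrode is the cathode (reduction).
E°cell = E°(right) − E°(left) = +0.809 − (−0.272) = +1.081 V.

+1.081 V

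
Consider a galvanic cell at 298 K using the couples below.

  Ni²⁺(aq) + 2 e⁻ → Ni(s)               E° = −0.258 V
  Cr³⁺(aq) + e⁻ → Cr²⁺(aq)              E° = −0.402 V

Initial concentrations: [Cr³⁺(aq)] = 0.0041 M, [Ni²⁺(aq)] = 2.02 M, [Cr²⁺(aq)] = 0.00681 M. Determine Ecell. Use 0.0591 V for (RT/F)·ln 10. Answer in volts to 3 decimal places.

+0.166 V

Ni²⁺/Ni is reduced (cathode, E° = −0.258 V) and Cr³⁺/Cr²⁺ is oxidized (anode).
The standard potential is −0.258 − (−0.402) = +0.144 V and the balanced reaction transfers n = 2 electrons.
Balancing gives Ni²⁺(aq) + 2 Cr²⁺(aq) → Ni(s) + 2 Cr³⁺(aq); hence Q = [Cr³⁺(aq)]^2 / ([Ni²⁺(aq)]·[Cr²⁺(aq)]^2) = 0.179 (log Q = −0.746).
By the Nernst equation, E = +0.144 − (0.0591/2)·(−0.746) = +0.166 V.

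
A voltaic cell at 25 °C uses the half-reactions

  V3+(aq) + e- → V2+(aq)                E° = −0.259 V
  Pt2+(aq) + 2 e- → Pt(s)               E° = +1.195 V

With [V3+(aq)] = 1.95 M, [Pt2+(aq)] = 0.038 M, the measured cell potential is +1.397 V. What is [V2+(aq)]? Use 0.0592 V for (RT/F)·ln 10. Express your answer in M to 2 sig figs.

Pt²⁺/Pt is the cathode (higher E°); E°cell = +1.195 − (−0.259) = +1.454 V with n = 2.
Since E = E° − (0.0592/n)·log Q, log Q = n(E° − E)/0.0592 = 1.926.
Balancing electrons gives Pt2+(aq) + 2 V2+(aq) → Pt(s) + 2 V3+(aq); thus Q = [V3+(aq)]^2 / ([Pt2+(aq)]·[V2+(aq)]^2).
Solving for the unknown gives log [V2+(aq)] = 0.037, so [V2+(aq)] ≈ 1.1 M.

1.1 M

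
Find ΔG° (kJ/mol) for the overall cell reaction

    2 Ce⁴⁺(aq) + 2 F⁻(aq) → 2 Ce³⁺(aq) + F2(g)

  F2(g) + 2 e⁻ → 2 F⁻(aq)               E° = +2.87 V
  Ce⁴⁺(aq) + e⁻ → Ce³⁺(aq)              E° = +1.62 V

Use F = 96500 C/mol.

In the reaction as written Ce⁴⁺(aq) is reduced, so the Ce⁴⁺/Ce³⁺ couple is the cathode and F₂/F⁻ is the anode.
E°cell = +1.62 − (+2.87) = −1.25 V; balancing electrons gives n = 2.
ΔG° = −nFE°cell = −(2)(96500)(−1.25) J/mol = +241 kJ/mol.

+241 kJ/mol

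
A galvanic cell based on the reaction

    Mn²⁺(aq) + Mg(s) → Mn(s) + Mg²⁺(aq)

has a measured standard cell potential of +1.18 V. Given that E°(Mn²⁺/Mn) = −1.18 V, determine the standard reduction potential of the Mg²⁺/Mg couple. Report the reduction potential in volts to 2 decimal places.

−2.36 V

In the reaction as written the Mn²⁺/Mn couple is reduced (cathode) and Mg²⁺/Mg is oxidized (anode), so E°cell = E°(Mn²⁺/Mn) − E°(Mg²⁺/Mg).
E°(Mg²⁺/Mg) = E°(cathode) − E°cell = −1.18 − (+1.18) = −2.36 V.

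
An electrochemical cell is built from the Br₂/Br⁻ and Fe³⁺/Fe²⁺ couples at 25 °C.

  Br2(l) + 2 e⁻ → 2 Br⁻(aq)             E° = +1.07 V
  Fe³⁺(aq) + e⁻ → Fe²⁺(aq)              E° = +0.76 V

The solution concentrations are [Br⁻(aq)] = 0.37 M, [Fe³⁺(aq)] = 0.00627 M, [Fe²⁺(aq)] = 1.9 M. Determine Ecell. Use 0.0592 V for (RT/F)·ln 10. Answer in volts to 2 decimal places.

+0.48 V

The Br₂/Br⁻ couple has the more positive E°, so it is the cathode; Fe³⁺/Fe²⁺ is the anode.
The standard potential is +1.07 − (+0.76) = +0.31 V and the balanced reaction transfers n = 2 electrons.
Balancing gives Br2(l) + 2 Fe²⁺(aq) → 2 Br⁻(aq) + 2 Fe³⁺(aq); hence Q = ([Br⁻(aq)]^2·[Fe³⁺(aq)]^2) / [Fe²⁺(aq)]^2 = 1.49×10^−6 (log Q = −5.827).
E = E° − (0.0592/n)·log Q = +0.31 − (0.0592/2)(−5.827) = +0.48 V.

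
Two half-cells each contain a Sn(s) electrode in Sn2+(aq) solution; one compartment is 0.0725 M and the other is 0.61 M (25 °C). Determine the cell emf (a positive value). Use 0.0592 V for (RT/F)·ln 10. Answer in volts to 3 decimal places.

For a concentration cell E°cell = 0, since both electrodes use the same couple.
The compartment with the higher Sn2+(aq) concentration (0.61 M) acts as the cathode; ions are reduced there and produced at the dilute (0.0725 M) anode.
With n = 2, Ecell = −(0.0592/2)·log([dilute]/[conc]) = −(0.0592/2)·log(0.0725/0.61) = +0.027 V.

0.027 V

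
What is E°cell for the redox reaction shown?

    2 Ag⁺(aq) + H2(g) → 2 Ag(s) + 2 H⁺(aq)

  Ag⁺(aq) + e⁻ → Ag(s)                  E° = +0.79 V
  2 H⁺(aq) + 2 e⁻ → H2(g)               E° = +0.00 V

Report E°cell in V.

In the reaction as written, Ag⁺(aq) is reduced (cathode) and H⁺(aq) is produced by oxidation at the anode.
E°cell = E°(cathode) − E°(anode) = +0.79 − (+0.00) = +0.79 V.

+0.79 V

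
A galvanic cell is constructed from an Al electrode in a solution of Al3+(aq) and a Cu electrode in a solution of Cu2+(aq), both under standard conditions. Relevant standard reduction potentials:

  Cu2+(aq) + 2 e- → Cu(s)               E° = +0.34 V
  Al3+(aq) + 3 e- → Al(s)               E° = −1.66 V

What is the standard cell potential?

The Cu²⁺/Cu couple has the higher E°, so Cu ion is reduced (cathode) and Al is oxidized (anode).
E°cell = E°(cathode) − E°(anode) = +0.34 − (−1.66) = +2.00 V.

+2.00 V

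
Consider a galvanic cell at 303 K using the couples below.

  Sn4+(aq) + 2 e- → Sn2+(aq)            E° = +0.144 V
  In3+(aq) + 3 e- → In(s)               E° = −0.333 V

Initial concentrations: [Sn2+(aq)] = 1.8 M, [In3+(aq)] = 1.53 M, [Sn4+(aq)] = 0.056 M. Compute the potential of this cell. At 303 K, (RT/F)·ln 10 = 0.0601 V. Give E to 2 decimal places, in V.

+0.43 V

Sn⁴⁺/Sn²⁺ is reduced (cathode, E° = +0.144 V) and In³⁺/In is oxidized (anode).
E°cell = +0.144 − (−0.333) = +0.477 V, with n = 6 electrons transferred.
Balancing gives 3 Sn4+(aq) + 2 In(s) → 3 Sn2+(aq) + 2 In3+(aq); hence Q = ([Sn2+(aq)]^3·[In3+(aq)]^2) / [Sn4+(aq)]^3 = 7.77×10^4 (log Q = 4.891).
By the Nernst equation, E = +0.477 − (0.0601/6)·(4.891) = +0.43 V.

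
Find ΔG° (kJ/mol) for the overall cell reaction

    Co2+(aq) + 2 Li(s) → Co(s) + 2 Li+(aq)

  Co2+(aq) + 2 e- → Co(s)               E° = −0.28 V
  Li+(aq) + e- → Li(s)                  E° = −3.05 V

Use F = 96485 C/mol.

In the reaction as written Co2+(aq) is reduced, so the Co²⁺/Co couple is the cathode and Li⁺/Li is the anode.
E°cell = −0.28 − (−3.05) = +2.77 V; balancing electrons gives n = 2.
ΔG° = −nFE°cell = −(2)(96485)(+2.77) J/mol = −535 kJ/mol.

−535 kJ/mol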